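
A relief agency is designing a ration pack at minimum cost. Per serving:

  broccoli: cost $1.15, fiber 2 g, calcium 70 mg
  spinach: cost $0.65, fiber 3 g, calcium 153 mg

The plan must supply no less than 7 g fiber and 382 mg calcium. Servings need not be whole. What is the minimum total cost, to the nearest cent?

$1.62

Check every corner: each single food scaled to meet both minima, and each pair solved so both constraints bind.
broccoli only: max(7/2, 382/70) = 5.457 servings → $6.28.
spinach only: max(7/3, 382/153) = 2.497 servings → $1.62.
broccoli + spinach: the both-tight solution has a negative serving — not a feasible corner.
So the least-cost plan costs $1.62.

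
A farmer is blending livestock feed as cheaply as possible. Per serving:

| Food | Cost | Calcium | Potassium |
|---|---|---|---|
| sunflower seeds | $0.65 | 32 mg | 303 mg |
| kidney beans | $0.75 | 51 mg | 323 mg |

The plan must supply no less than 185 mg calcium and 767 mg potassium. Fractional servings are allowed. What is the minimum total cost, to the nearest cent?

$2.72

Minimising a linear cost over {calcium ≥ 185, potassium ≥ 767, servings ≥ 0} — the optimum is at a vertex, using one or two foods.
sunflower seeds only: max(185/32, 767/303) = 5.781 servings → $3.76.
kidney beans only: max(185/51, 767/323) = 3.627 servings → $2.72.
sunflower seeds + kidney beans: the both-tight solution has a negative serving — not a feasible corner.
So the least-cost plan costs $2.72.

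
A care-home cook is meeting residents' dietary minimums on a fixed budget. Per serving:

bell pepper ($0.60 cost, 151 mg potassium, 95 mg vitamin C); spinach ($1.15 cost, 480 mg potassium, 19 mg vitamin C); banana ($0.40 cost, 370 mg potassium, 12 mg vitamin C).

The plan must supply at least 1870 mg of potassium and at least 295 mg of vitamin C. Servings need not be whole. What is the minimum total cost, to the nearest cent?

Two binding constraints pin down two serving amounts, so the optimal mix uses at most two foods. The candidates are each food alone (scaled to the tighter of potassium/vitamin C) and each pair with both constraints tight.
bell pepper only: max(1870/151, 295/95) = 12.38 servings → $7.43.
spinach only: max(1870/480, 295/19) = 15.53 servings → $17.86.
banana only: max(1870/370, 295/12) = 24.58 servings → $9.83.
bell pepper + spinach with both tight: 2.482 servings and 3.115 servings → $5.07.
bell pepper + banana with both tight: 2.601 servings and 3.993 servings → $3.16.
spinach + banana: the both-tight solution has a negative serving — not a feasible corner.
So the least-cost plan costs $3.16.

$3.16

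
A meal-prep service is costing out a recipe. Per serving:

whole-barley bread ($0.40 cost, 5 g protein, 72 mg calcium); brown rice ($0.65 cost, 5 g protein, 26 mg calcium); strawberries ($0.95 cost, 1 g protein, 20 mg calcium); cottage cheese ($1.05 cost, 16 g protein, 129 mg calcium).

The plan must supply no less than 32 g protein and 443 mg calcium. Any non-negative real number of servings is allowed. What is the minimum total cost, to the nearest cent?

For a min-cost LP with two ≥-constraints, a basic feasible solution has at most two positive variables.
whole-barley bread only: max(32/5, 443/72) = 6.4 servings → $2.56.
brown rice only: max(32/5, 443/26) = 17.04 servings → $11.07.
strawberries only: max(32/1, 443/20) = 32 servings → $30.40.
cottage cheese only: max(32/16, 443/129) = 3.434 servings → $3.61.
whole-barley bread + brown rice with both tight: 6.013 servings and 0.387 servings → $2.66.
whole-barley bread + strawberries with both targets exact would need a negative amount; discard.
whole-barley bread + cottage cheese with both tight: 5.838 servings and 0.1755 servings → $2.52.
brown rice + strawberries with both tight: 2.662 servings and 18.69 servings → $19.49.
brown rice + cottage cheese: intersection lies outside the first quadrant.
strawberries + cottage cheese with both tight: 15.5 servings and 1.031 servings → $15.81.
The minimum over all feasible corners is $2.52.

$2.52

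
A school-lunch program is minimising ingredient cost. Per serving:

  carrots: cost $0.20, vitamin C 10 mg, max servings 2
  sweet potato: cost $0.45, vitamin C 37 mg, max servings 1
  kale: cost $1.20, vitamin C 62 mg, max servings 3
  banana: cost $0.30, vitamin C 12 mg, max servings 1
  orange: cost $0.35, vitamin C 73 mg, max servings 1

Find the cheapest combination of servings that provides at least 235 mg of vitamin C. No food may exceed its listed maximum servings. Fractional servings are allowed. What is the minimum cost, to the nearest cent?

$3.22

Cost per mg of vitamin C: orange $0.0048, sweet potato $0.0122, kale $0.0194, carrots $0.0200, banana $0.0250.
Take 1 serving of orange: +73.0 mg vitamin C for $0.35 (total $0.35, still need 162.0 mg).
Take 1 serving of sweet potato: +37.0 mg vitamin C for $0.45 (total $0.80, still need 125.0 mg).
Take 2.016 servings of kale: +125.0 mg vitamin C for $2.42 (total $3.22, still need 0.0 mg).
Greedy by cheapest-per-mg is optimal for a single linear constraint, so the minimum cost is $3.22.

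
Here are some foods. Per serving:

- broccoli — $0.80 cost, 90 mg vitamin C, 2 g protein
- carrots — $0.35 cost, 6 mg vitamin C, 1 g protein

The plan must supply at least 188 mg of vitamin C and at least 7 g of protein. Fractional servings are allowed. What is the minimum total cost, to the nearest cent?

Two binding constraints pin down two serving amounts, so the optimal mix uses at most two foods. The candidates are each food alone (scaled to the tighter of vitamin C/protein) and each pair with both constraints tight.
broccoli only: max(188/90, 7/2) = 3.5 servings → $2.80.
carrots only: max(188/6, 7/1) = 31.33 servings → $10.97.
broccoli + carrots with both tight: 1.872 servings and 3.256 servings → $2.64.
So the least-cost plan costs $2.64.

$2.64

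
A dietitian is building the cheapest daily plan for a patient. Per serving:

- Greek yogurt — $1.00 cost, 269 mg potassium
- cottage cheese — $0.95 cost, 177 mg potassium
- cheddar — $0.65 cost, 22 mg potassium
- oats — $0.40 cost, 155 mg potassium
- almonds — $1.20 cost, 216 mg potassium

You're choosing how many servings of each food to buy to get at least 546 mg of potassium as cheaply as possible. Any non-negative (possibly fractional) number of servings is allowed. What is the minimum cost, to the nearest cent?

$1.41

Cost per mg of potassium: oats $0.0026, Greek yogurt $0.0037, cottage cheese $0.0054, almonds $0.0056, cheddar $0.0295.
With no serving limits, use only oats: 546 mg / 155 mg = 3.523 servings × $0.40 = $1.41.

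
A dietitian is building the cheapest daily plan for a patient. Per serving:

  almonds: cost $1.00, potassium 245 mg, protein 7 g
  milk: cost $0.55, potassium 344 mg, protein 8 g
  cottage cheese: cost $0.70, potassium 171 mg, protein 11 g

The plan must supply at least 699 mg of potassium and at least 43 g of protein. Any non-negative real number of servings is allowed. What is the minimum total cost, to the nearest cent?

almonds only: max(699/245, 43/7) = 6.143 servings → $6.14.
milk only: max(699/344, 43/8) = 5.375 servings → $2.96.
cottage cheese only: max(699/171, 43/11) = 4.088 servings → $2.86.
almonds + milk with both targets exact would need a negative amount; discard.
almonds + cottage cheese with both tight: 0.2243 servings and 3.766 servings → $2.86.
milk + cottage cheese with both tight: 0.1391 servings and 3.808 servings → $2.74.
Cheapest feasible corner: $2.74.

$2.74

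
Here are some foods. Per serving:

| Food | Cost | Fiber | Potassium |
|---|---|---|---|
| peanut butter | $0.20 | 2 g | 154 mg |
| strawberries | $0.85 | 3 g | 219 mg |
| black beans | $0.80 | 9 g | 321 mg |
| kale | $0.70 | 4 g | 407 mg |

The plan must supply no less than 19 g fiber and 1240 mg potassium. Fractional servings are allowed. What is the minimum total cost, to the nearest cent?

$1.84

A basic optimal solution has at most two foods positive. Try each food alone and each pair with both targets met exactly.
peanut butter only: max(19/2, 1240/154) = 9.5 servings → $1.90.
strawberries only: max(19/3, 1240/219) = 6.333 servings → $5.38.
black beans only: max(19/9, 1240/321) = 3.863 servings → $3.09.
kale only: max(19/4, 1240/407) = 4.75 servings → $3.33.
peanut butter + strawberries: intersection lies outside the first quadrant.
peanut butter + black beans with both tight: 6.802 servings and 0.5995 servings → $1.84.
peanut butter + kale: the both-tight solution has a negative serving — not a feasible corner.
strawberries + black beans with both tight: 5.021 servings and 0.4375 servings → $4.62.
strawberries + kale with both targets exact would need a negative amount; discard.
black beans + kale with both tight: 1.166 servings and 2.127 servings → $2.42.
So the least-cost plan costs $1.84.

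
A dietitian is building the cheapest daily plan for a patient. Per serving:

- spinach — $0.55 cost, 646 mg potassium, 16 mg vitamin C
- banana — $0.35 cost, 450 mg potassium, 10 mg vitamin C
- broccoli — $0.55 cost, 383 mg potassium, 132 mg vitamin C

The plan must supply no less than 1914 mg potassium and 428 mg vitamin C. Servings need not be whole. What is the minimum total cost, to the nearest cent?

$2.28

Check every corner: each single food scaled to meet both minima, and each pair solved so both constraints bind.
spinach only: max(1914/646, 428/16) = 26.75 servings → $14.71.
banana only: max(1914/450, 428/10) = 42.8 servings → $14.98.
broccoli only: max(1914/383, 428/132) = 4.997 servings → $2.75.
spinach + banana: intersection lies outside the first quadrant.
spinach + broccoli with both tight: 1.121 servings and 3.107 servings → $2.33.
banana + broccoli with both tight: 1.597 servings and 3.121 servings → $2.28.
The minimum over all feasible corners is $2.28.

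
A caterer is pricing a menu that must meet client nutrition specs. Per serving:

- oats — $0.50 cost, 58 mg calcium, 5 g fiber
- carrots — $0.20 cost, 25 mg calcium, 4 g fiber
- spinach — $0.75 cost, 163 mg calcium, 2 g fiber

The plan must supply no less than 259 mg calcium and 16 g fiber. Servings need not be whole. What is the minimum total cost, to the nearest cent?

Check every corner: each single food scaled to meet both minima, and each pair solved so both constraints bind.
oats only: max(259/58, 16/5) = 4.466 servings → $2.23.
carrots only: max(259/25, 16/4) = 10.36 servings → $2.07.
spinach only: max(259/163, 16/2) = 8 servings → $6.00.
oats + carrots: the both-tight solution has a negative serving — not a feasible corner.
oats + spinach with both tight: 2.99 servings and 0.525 servings → $1.89.
carrots + spinach with both tight: 3.472 servings and 1.056 servings → $1.49.
So the least-cost plan costs $1.49.

$1.49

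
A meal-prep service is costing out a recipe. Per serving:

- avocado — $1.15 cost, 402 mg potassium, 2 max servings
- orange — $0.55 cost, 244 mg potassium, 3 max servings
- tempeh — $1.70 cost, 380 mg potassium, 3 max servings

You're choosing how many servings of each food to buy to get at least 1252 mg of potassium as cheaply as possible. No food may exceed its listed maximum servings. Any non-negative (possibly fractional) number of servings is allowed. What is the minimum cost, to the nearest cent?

$3.14

Cost per mg of potassium: orange $0.0023, avocado $0.0029, tempeh $0.0045.
Take 3 servings of orange: +732.0 mg potassium for $1.65 (total $1.65, still need 520.0 mg).
Take 1.294 servings of avocado: +520.0 mg potassium for $1.49 (total $3.14, still need 0.0 mg).
Filling from the cheapest source first is optimal under one linear minimum: $3.14.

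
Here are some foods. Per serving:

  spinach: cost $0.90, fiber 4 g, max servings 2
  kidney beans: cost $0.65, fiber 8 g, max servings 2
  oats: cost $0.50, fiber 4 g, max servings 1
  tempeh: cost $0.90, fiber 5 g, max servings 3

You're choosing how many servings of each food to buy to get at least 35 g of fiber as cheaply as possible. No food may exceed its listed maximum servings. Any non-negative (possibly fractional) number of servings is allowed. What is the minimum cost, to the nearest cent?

Cost per g of fiber: kidney beans $0.0813, oats $0.1250, tempeh $0.1800, spinach $0.2250.
Take 2 servings of kidney beans: +16.0 g fiber for $1.30 (total $1.30, still need 19.0 g).
Take 1 serving of oats: +4.0 g fiber for $0.50 (total $1.80, still need 15.0 g).
Take 3 servings of tempeh: +15.0 g fiber for $2.70 (total $4.50, still need 0.0 g).
Filling from the cheapest source first is optimal under one linear minimum: $4.50.

$4.50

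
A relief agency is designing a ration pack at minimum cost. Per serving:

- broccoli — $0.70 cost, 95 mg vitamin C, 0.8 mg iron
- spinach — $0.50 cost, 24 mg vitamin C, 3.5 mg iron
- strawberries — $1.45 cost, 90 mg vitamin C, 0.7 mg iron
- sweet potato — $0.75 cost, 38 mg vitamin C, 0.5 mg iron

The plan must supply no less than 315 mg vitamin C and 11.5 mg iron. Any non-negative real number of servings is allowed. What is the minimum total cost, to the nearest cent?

A basic optimal solution has at most two foods positive. Try each food alone and each pair with both targets met exactly.
broccoli only: max(315/95, 11.5/0.8) = 14.38 servings → $10.06.
spinach only: max(315/24, 11.5/3.5) = 13.12 servings → $6.56.
strawberries only: max(315/90, 11.5/0.7) = 16.43 servings → $23.82.
sweet potato only: max(315/38, 11.5/0.5) = 23 servings → $17.25.
broccoli + spinach with both tight: 2.638 servings and 2.683 servings → $3.19.
broccoli + strawberries: intersection lies outside the first quadrant.
broccoli + sweet potato with both targets exact would need a negative amount; discard.
spinach + strawberries with both tight: 2.731 servings and 2.772 servings → $5.38.
spinach + sweet potato with both tight: 2.31 servings and 6.831 servings → $6.28.
strawberries + sweet potato: the both-tight solution has a negative serving — not a feasible corner.
So the least-cost plan costs $3.19.

$3.19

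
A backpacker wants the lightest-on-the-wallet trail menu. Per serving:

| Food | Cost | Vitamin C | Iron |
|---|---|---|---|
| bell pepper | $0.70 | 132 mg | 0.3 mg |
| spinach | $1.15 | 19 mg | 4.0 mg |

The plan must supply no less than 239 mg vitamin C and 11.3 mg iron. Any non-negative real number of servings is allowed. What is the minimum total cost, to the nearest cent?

At the optimum either one food covers both requirements or two foods hit both targets exactly; no other combination can be cheaper.
bell pepper only: max(239/132, 11.3/0.3) = 37.67 servings → $26.37.
spinach only: max(239/19, 11.3/4.0) = 12.58 servings → $14.47.
bell pepper + spinach with both tight: 1.419 servings and 2.719 servings → $4.12.
Cheapest feasible corner: $4.12.

$4.12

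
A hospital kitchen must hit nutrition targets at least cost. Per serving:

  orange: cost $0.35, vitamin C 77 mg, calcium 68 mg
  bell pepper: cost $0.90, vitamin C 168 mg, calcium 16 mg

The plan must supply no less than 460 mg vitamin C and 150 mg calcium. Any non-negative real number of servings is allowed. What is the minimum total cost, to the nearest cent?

$2.09

Compare the cost at each extreme point of the feasible region.
orange only: max(460/77, 150/68) = 5.974 servings → $2.09.
bell pepper only: max(460/168, 150/16) = 9.375 servings → $8.44.
orange + bell pepper with both tight: 1.75 servings and 1.936 servings → $2.35.
The minimum over all feasible corners is $2.09.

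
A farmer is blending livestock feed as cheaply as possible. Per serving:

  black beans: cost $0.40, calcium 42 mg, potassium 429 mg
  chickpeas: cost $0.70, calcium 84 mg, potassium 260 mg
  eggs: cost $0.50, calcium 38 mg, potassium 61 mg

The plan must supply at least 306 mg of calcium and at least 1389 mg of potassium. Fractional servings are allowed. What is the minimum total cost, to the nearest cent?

$2.62

A basic optimal solution has at most two foods positive. Try each food alone and each pair with both targets met exactly.
black beans only: max(306/42, 1389/429) = 7.286 servings → $2.91.
chickpeas only: max(306/84, 1389/260) = 5.342 servings → $3.74.
eggs only: max(306/38, 1389/61) = 22.77 servings → $11.39.
black beans + chickpeas with both tight: 1.478 servings and 2.904 servings → $2.62.
black beans + eggs with both tight: 2.483 servings and 5.308 servings → $3.65.
chickpeas + eggs with both targets exact would need a negative amount; discard.
Cheapest feasible corner: $2.62.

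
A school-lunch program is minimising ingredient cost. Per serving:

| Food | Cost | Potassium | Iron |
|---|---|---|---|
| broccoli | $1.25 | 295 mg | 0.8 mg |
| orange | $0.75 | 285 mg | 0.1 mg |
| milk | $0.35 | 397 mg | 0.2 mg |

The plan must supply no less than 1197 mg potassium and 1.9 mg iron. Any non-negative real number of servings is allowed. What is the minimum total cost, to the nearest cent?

broccoli only: max(1197/295, 1.9/0.8) = 4.058 servings → $5.07.
orange only: max(1197/285, 1.9/0.1) = 19 servings → $14.25.
milk only: max(1197/397, 1.9/0.2) = 9.5 servings → $3.33.
broccoli + orange with both tight: 2.125 servings and 2.001 servings → $4.16.
broccoli + milk with both tight: 1.991 servings and 1.536 servings → $3.03.
orange + milk with both targets exact would need a negative amount; discard.
Cheapest feasible corner: $3.03.

$3.03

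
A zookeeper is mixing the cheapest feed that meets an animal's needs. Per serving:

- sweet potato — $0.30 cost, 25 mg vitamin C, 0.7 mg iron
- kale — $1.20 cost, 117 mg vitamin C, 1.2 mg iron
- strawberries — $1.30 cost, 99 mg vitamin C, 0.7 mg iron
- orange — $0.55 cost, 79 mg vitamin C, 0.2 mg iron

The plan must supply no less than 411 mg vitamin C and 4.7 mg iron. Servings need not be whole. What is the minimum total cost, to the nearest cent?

$3.59

At the optimum either one food covers both requirements or two foods hit both targets exactly; no other combination can be cheaper.
sweet potato only: max(411/25, 4.7/0.7) = 16.44 servings → $4.93.
kale only: max(411/117, 4.7/1.2) = 3.917 servings → $4.70.
strawberries only: max(411/99, 4.7/0.7) = 6.714 servings → $8.73.
orange only: max(411/79, 4.7/0.2) = 23.5 servings → $12.93.
sweet potato + kale with both tight: 1.092 servings and 3.279 servings → $4.26.
sweet potato + strawberries with both tight: 3.429 servings and 3.286 servings → $5.30.
sweet potato + orange with both tight: 5.748 servings and 3.384 servings → $3.59.
kale + strawberries: intersection lies outside the first quadrant.
kale + orange: intersection lies outside the first quadrant.
strawberries + orange: the both-tight solution has a negative serving — not a feasible corner.
Cheapest feasible corner: $3.59.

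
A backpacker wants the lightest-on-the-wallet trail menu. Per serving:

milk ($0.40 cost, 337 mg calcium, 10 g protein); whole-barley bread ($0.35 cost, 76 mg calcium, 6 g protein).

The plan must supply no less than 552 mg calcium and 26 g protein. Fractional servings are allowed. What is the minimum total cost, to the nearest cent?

$1.04

At the optimum either one food covers both requirements or two foods hit both targets exactly; no other combination can be cheaper.
milk only: max(552/337, 26/10) = 2.6 servings → $1.04.
whole-barley bread only: max(552/76, 26/6) = 7.263 servings → $2.54.
milk + whole-barley bread with both tight: 1.059 servings and 2.569 servings → $1.32.
The minimum over all feasible corners is $1.04.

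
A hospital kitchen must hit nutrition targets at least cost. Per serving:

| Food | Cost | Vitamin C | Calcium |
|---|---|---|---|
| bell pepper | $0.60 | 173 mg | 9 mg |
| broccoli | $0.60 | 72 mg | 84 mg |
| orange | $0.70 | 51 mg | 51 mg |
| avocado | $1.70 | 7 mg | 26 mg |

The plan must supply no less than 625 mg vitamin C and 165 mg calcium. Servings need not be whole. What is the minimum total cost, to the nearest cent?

Two binding constraints pin down two serving amounts, so the optimal mix uses at most two foods. The candidates are each food alone (scaled to the tighter of vitamin C/calcium) and each pair with both constraints tight.
bell pepper only: max(625/173, 165/9) = 18.33 servings → $11.00.
broccoli only: max(625/72, 165/84) = 8.681 servings → $5.21.
orange only: max(625/51, 165/51) = 12.25 servings → $8.58.
avocado only: max(625/7, 165/26) = 89.29 servings → $151.79.
bell pepper + broccoli with both tight: 2.926 servings and 1.651 servings → $2.75.
bell pepper + orange with both tight: 2.805 servings and 2.74 servings → $3.60.
bell pepper + avocado with both tight: 3.404 servings and 5.168 servings → $10.83.
broccoli + orange: intersection lies outside the first quadrant.
broccoli + avocado with both targets exact would need a negative amount; discard.
orange + avocado with both targets exact would need a negative amount; discard.
The minimum over all feasible corners is $2.75.

$2.75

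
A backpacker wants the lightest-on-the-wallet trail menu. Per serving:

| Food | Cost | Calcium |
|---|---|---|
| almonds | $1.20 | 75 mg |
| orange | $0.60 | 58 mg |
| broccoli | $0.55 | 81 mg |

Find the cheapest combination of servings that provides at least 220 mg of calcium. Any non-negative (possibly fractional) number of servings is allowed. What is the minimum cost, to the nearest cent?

Cost per mg of calcium: broccoli $0.0068, orange $0.0103, almonds $0.0160.
With no serving limits, use only broccoli: 220 mg / 81 mg = 2.716 servings × $0.55 = $1.49.

$1.49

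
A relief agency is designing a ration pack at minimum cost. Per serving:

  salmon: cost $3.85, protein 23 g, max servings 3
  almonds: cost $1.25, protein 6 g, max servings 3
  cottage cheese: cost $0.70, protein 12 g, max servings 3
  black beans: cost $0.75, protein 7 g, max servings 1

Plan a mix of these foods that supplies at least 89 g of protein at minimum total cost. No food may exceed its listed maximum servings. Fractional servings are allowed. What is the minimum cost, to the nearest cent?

Cost per g of protein: cottage cheese $0.0583, black beans $0.1071, salmon $0.1674, almonds $0.2083.
Take 3 servings of cottage cheese: +36.0 g protein for $2.10 (total $2.10, still need 53.0 g).
Take 1 serving of black beans: +7.0 g protein for $0.75 (total $2.85, still need 46.0 g).
Take 2 servings of salmon: +46.0 g protein for $7.70 (total $10.55, still need 0.0 g).
Greedy by cheapest-per-g is optimal for a single linear constraint, so the minimum cost is $10.55.

$10.55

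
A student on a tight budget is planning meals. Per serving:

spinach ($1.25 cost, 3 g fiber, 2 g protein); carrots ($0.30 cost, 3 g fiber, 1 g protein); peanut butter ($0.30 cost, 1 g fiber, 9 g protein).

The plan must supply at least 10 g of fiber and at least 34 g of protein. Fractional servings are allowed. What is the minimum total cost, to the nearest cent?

Minimising a linear cost over {fiber ≥ 10, protein ≥ 34, servings ≥ 0} — the optimum is at a vertex, using one or two foods.
spinach only: max(10/3, 34/2) = 17 servings → $21.25.
carrots only: max(10/3, 34/1) = 34 servings → $10.20.
peanut butter only: max(10/1, 34/9) = 10 servings → $3.00.
spinach + carrots: intersection lies outside the first quadrant.
spinach + peanut butter with both tight: 2.24 servings and 3.28 servings → $3.78.
carrots + peanut butter with both tight: 2.154 servings and 3.538 servings → $1.71.
So the least-cost plan costs $1.71.

$1.71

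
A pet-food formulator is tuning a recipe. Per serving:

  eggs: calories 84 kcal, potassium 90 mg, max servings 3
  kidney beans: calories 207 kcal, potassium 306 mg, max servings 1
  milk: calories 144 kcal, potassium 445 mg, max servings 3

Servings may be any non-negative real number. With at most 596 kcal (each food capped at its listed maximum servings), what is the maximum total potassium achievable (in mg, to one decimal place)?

1577.4 mg

Potassium per kcal: milk 3.09, kidney beans 1.478, eggs 1.071.
Take 3 servings of milk: uses 432 kcal, +1335.0 mg potassium (running total 1335.0 mg).
Take 0.7923 servings of kidney beans: uses 164 kcal, +242.4 mg potassium (running total 1577.4 mg).
Filling greedily by potassium-per-kcal is optimal for one linear limit, giving 1577.4 mg.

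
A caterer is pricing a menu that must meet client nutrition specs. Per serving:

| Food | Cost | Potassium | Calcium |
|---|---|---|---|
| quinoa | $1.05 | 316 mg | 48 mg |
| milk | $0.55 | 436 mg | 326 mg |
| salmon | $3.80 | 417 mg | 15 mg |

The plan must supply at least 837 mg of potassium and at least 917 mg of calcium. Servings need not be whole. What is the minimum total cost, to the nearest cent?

Minimising a linear cost over {potassium ≥ 837, calcium ≥ 917, servings ≥ 0} — the optimum is at a vertex, using one or two foods.
quinoa only: max(837/316, 917/48) = 19.1 servings → $20.06.
milk only: max(837/436, 917/326) = 2.813 servings → $1.55.
salmon only: max(837/417, 917/15) = 61.13 servings → $232.31.
quinoa + milk: intersection lies outside the first quadrant.
quinoa + salmon with both targets exact would need a negative amount; discard.
milk + salmon: intersection lies outside the first quadrant.
So the least-cost plan costs $1.55.

$1.55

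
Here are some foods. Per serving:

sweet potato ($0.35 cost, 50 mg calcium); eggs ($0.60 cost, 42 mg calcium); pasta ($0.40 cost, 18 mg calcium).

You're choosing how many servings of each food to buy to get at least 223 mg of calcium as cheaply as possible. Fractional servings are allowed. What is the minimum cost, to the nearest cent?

Cost per mg of calcium: sweet potato $0.0070, eggs $0.0143, pasta $0.0222.
With no serving limits, use only sweet potato: 223 mg / 50 mg = 4.46 servings × $0.35 = $1.56.

$1.56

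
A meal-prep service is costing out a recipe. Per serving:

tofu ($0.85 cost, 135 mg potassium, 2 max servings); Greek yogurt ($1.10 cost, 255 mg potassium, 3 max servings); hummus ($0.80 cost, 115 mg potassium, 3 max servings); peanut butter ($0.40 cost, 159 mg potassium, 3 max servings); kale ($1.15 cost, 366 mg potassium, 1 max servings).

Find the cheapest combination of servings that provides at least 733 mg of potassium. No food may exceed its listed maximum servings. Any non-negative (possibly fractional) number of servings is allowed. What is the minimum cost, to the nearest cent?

Cost per mg of potassium: peanut butter $0.0025, kale $0.0031, Greek yogurt $0.0043, tofu $0.0063, hummus $0.0070.
Take 3 servings of peanut butter: +477.0 mg potassium for $1.20 (total $1.20, still need 256.0 mg).
Take 0.6995 servings of kale: +256.0 mg potassium for $0.80 (total $2.00, still need 0.0 mg).
Filling from the cheapest source first is optimal under one linear minimum: $2.00.

$2.00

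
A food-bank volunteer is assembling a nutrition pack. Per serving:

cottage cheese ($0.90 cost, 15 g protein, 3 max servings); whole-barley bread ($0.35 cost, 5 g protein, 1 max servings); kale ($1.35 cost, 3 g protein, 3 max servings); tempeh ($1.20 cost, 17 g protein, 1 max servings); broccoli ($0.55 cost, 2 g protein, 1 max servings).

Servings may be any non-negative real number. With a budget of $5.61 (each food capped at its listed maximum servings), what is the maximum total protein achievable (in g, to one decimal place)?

70.8 g

Protein per dollar: cottage cheese 16.67, whole-barley bread 14.29, tempeh 14.17, broccoli 3.636, kale 2.222.
Take 3 servings of cottage cheese: spends $2.70, +45.0 g protein (running total 45.0 g).
Take 1 serving of whole-barley bread: spends $0.35, +5.0 g protein (running total 50.0 g).
Take 1 serving of tempeh: spends $1.20, +17.0 g protein (running total 67.0 g).
Take 1 serving of broccoli: spends $0.55, +2.0 g protein (running total 69.0 g).
Take 0.6 servings of kale: spends $0.81, +1.8 g protein (running total 70.8 g).
Filling greedily by protein-per-dollar is optimal for one linear limit, giving 70.8 g.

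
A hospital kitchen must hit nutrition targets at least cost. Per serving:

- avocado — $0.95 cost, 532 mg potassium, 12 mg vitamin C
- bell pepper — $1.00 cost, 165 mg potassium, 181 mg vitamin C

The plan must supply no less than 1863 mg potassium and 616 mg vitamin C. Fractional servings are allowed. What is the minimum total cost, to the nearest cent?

The cheapest plan sits at a corner of the feasible region — with two constraints it uses at most two foods.
avocado only: max(1863/532, 616/12) = 51.33 servings → $48.77.
bell pepper only: max(1863/165, 616/181) = 11.29 servings → $11.29.
avocado + bell pepper with both tight: 2.498 servings and 3.238 servings → $5.61.
Cheapest feasible corner: $5.61.

$5.61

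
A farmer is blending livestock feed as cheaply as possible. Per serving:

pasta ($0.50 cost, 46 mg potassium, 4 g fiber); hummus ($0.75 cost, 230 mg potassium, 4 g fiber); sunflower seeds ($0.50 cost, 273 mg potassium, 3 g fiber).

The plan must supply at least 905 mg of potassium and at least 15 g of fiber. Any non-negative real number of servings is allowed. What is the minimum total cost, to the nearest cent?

This is a tiny linear program; its minimum lies at a vertex of the feasible set. List the vertices and price them.
pasta only: max(905/46, 15/4) = 19.67 servings → $9.84.
hummus only: max(905/230, 15/4) = 3.935 servings → $2.95.
sunflower seeds only: max(905/273, 15/3) = 5 servings → $2.50.
pasta + hummus: the both-tight solution has a negative serving — not a feasible corner.
pasta + sunflower seeds with both tight: 1.447 servings and 3.071 servings → $2.26.
hummus + sunflower seeds with both tight: 3.433 servings and 0.4229 servings → $2.79.
Cheapest feasible corner: $2.26.

$2.26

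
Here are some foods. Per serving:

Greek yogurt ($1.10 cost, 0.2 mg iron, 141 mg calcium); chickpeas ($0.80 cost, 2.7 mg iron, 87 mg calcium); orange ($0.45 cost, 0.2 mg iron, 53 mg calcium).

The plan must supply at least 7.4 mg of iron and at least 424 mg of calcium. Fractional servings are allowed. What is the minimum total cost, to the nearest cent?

With two linear requirements the optimum uses one or two foods; enumerate the corners.
Greek yogurt only: max(7.4/0.2, 424/141) = 37 servings → $40.70.
chickpeas only: max(7.4/2.7, 424/87) = 4.874 servings → $3.90.
orange only: max(7.4/0.2, 424/53) = 37 servings → $16.65.
Greek yogurt + chickpeas with both tight: 1.379 servings and 2.639 servings → $3.63.
Greek yogurt + orange: the both-tight solution has a negative serving — not a feasible corner.
chickpeas + orange with both tight: 2.446 servings and 3.986 servings → $3.75.
Cheapest feasible corner: $3.63.

$3.63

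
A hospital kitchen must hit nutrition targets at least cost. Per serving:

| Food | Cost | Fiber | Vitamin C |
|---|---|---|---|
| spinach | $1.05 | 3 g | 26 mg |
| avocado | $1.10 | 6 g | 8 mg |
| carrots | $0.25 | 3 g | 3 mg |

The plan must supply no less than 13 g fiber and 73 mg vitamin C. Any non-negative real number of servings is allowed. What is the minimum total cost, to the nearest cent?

$3.17

At the optimum either one food covers both requirements or two foods hit both targets exactly; no other combination can be cheaper.
spinach only: max(13/3, 73/26) = 4.333 servings → $4.55.
avocado only: max(13/6, 73/8) = 9.125 servings → $10.04.
carrots only: max(13/3, 73/3) = 24.33 servings → $6.08.
spinach + avocado with both tight: 2.53 servings and 0.9015 servings → $3.65.
spinach + carrots with both tight: 2.609 servings and 1.725 servings → $3.17.
avocado + carrots: the both-tight solution has a negative serving — not a feasible corner.
Cheapest feasible corner: $3.17.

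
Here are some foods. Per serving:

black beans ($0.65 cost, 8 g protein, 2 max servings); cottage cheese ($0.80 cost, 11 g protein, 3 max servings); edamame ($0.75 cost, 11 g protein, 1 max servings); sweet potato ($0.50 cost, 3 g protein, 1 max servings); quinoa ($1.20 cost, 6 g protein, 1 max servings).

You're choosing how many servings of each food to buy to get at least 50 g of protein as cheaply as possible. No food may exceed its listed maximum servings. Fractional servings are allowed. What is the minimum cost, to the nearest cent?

Cost per g of protein: edamame $0.0682, cottage cheese $0.0727, black beans $0.0813, sweet potato $0.1667, quinoa $0.2000.
Take 1 serving of edamame: +11.0 g protein for $0.75 (total $0.75, still need 39.0 g).
Take 3 servings of cottage cheese: +33.0 g protein for $2.40 (total $3.15, still need 6.0 g).
Take 0.75 servings of black beans: +6.0 g protein for $0.49 (total $3.64, still need 0.0 g).
Greedy by cheapest-per-g is optimal for a single linear constraint, so the minimum cost is $3.64.

$3.64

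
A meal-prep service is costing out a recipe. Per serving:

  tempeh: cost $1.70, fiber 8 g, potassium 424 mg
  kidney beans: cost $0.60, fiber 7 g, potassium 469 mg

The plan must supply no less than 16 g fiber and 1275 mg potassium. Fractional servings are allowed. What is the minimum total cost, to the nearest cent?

$1.63

Minimising a linear cost over {fiber ≥ 16, potassium ≥ 1275, servings ≥ 0} — the optimum is at a vertex, using one or two foods.
tempeh only: max(16/8, 1275/424) = 3.007 servings → $5.11.
kidney beans only: max(16/7, 1275/469) = 2.719 servings → $1.63.
tempeh + kidney beans: the both-tight solution has a negative serving — not a feasible corner.
So the least-cost plan costs $1.63.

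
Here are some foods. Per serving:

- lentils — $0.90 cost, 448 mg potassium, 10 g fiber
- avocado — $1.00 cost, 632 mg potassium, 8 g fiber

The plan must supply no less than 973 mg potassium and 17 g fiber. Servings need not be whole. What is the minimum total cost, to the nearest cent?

lentils only: max(973/448, 17/10) = 2.172 servings → $1.95.
avocado only: max(973/632, 17/8) = 2.125 servings → $2.12.
lentils + avocado with both tight: 1.082 servings and 0.7727 servings → $1.75.
The minimum over all feasible corners is $1.75.

$1.75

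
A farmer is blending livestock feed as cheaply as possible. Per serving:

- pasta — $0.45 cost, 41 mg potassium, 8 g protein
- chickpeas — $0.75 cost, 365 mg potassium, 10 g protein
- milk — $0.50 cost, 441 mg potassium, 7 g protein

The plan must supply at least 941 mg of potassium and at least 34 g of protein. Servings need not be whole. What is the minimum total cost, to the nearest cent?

$2.11

Two binding constraints pin down two serving amounts, so the optimal mix uses at most two foods. The candidates are each food alone (scaled to the tighter of potassium/protein) and each pair with both constraints tight.
pasta only: max(941/41, 34/8) = 22.95 servings → $10.33.
chickpeas only: max(941/365, 34/10) = 3.4 servings → $2.55.
milk only: max(941/441, 34/7) = 4.857 servings → $2.43.
pasta + chickpeas with both tight: 1.195 servings and 2.444 servings → $2.37.
pasta + milk with both tight: 2.594 servings and 1.893 servings → $2.11.
chickpeas + milk with both targets exact would need a negative amount; discard.
Cheapest feasible corner: $2.11.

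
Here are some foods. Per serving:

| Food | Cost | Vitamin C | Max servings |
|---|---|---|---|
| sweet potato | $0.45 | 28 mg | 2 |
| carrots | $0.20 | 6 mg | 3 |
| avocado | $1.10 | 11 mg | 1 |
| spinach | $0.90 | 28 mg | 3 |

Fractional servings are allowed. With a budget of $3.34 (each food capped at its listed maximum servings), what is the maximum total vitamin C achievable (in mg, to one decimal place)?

Vitamin C per dollar: sweet potato 62.22, spinach 31.11, carrots 30, avocado 10.
Take 2 servings of sweet potato: spends $0.90, +56.0 mg vitamin C (running total 56.0 mg).
Take 2.711 servings of spinach: spends $2.44, +75.9 mg vitamin C (running total 131.9 mg).
Filling greedily by vitamin C-per-dollar is optimal for one linear limit, giving 131.9 mg.

131.9 mg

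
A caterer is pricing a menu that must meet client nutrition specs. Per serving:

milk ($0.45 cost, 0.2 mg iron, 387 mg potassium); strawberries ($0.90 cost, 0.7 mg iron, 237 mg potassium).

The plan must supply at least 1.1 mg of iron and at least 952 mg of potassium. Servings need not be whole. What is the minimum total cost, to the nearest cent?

milk only: max(1.1/0.2, 952/387) = 5.5 servings → $2.48.
strawberries only: max(1.1/0.7, 952/237) = 4.017 servings → $3.62.
milk + strawberries with both tight: 1.815 servings and 1.053 servings → $1.76.
Cheapest feasible corner: $1.76.

$1.76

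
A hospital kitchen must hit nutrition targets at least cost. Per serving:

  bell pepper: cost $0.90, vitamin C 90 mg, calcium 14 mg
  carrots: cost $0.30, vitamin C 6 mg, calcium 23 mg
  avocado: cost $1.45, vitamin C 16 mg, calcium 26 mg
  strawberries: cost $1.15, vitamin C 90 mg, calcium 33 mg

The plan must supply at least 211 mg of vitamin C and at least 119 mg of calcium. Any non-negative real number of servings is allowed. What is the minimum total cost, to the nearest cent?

$3.05

Minimising a linear cost over {vitamin C ≥ 211, calcium ≥ 119, servings ≥ 0} — the optimum is at a vertex, using one or two foods.
bell pepper only: max(211/90, 119/14) = 8.5 servings → $7.65.
carrots only: max(211/6, 119/23) = 35.17 servings → $10.55.
avocado only: max(211/16, 119/26) = 13.19 servings → $19.12.
strawberries only: max(211/90, 119/33) = 3.606 servings → $4.15.
bell pepper + carrots with both tight: 2.084 servings and 3.905 servings → $3.05.
bell pepper + avocado with both tight: 1.693 servings and 3.665 servings → $6.84.
bell pepper + strawberries: intersection lies outside the first quadrant.
carrots + avocado: the both-tight solution has a negative serving — not a feasible corner.
carrots + strawberries with both tight: 2.002 servings and 2.211 servings → $3.14.
avocado + strawberries with both tight: 2.068 servings and 1.977 servings → $5.27.
The minimum over all feasible corners is $3.05.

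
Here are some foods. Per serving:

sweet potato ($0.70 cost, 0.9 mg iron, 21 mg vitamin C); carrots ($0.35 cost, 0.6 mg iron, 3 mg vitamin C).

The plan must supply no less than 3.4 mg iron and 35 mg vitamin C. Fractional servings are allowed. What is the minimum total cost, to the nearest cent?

At the optimum either one food covers both requirements or two foods hit both targets exactly; no other combination can be cheaper.
sweet potato only: max(3.4/0.9, 35/21) = 3.778 servings → $2.64.
carrots only: max(3.4/0.6, 35/3) = 11.67 servings → $4.08.
sweet potato + carrots with both tight: 1.091 servings and 4.03 servings → $2.17.
Cheapest feasible corner: $2.17.

$2.17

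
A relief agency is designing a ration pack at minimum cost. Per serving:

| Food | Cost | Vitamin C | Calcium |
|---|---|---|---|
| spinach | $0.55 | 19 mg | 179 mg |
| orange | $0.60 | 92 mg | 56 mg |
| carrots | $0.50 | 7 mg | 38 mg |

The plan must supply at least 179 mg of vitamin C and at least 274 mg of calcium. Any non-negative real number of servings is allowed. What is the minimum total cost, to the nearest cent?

$1.59

A basic optimal solution has at most two foods positive. Try each food alone and each pair with both targets met exactly.
spinach only: max(179/19, 274/179) = 9.421 servings → $5.18.
orange only: max(179/92, 274/56) = 4.893 servings → $2.94.
carrots only: max(179/7, 274/38) = 25.57 servings → $12.79.
spinach + orange with both tight: 0.9857 servings and 1.742 servings → $1.59.
spinach + carrots: intersection lies outside the first quadrant.
orange + carrots with both tight: 1.573 servings and 4.892 servings → $3.39.
So the least-cost plan costs $1.59.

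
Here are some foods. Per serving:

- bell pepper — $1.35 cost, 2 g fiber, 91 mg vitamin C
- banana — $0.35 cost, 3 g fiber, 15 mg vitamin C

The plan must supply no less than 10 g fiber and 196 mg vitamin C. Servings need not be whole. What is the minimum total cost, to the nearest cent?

$3.18

Minimising a linear cost over {fiber ≥ 10, vitamin C ≥ 196, servings ≥ 0} — the optimum is at a vertex, using one or two foods.
bell pepper only: max(10/2, 196/91) = 5 servings → $6.75.
banana only: max(10/3, 196/15) = 13.07 servings → $4.57.
bell pepper + banana with both tight: 1.802 servings and 2.132 servings → $3.18.
Cheapest feasible corner: $3.18.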